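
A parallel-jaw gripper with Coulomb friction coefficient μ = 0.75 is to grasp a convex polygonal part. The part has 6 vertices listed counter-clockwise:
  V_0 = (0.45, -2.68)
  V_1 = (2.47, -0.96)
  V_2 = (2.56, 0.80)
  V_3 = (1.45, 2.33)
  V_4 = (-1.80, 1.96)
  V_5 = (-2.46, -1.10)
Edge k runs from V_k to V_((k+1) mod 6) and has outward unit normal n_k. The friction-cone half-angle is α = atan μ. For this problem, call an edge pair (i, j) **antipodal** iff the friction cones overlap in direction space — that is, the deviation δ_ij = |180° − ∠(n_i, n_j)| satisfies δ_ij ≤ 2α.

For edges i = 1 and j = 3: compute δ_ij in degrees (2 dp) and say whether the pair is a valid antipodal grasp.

α = atan 0.75 = 36.87°;  2α = 73.74°
edge 1: e_1 = (+0.09, +1.76);  n_1 = (+0.9987, -0.0511)
edge 3: e_3 = (-3.25, -0.37);  n_3 = (-0.1131, +0.9936)
∠(n_1, n_3) = 99.42°
δ = |180° − 99.42°| = 80.58°
80.58° > 2α = 73.74°  →  invalid

δ = 80.58°, invalid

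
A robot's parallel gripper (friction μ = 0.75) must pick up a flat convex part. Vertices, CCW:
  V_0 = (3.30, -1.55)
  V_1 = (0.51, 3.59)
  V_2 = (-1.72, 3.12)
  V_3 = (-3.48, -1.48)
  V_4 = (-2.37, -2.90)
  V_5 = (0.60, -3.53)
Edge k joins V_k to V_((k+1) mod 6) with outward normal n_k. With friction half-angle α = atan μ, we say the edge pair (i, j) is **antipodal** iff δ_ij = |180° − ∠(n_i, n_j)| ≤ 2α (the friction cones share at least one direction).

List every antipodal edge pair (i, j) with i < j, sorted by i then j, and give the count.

α = atan 0.75 = 36.87°;  2α = 73.74°
n_0 = (+0.8789, +0.4771)
n_1 = (-0.2062, +0.9785)
n_2 = (-0.9340, +0.3573)
n_3 = (-0.7879, -0.6159)
n_4 = (-0.2075, -0.9782)
n_5 = (+0.5914, -0.8064)
  (0,1): δ = 106.59°  ·
  (0,2): δ = 49.43°  ✓
  (0,3): δ = 9.52°  ✓
  (0,4): δ = 49.53°  ✓
  (0,5): δ = 97.76°  ·
  (1,2): δ = 122.84°  ·
  (1,3): δ = 63.89°  ✓
  (1,4): δ = 23.88°  ✓
  (1,5): δ = 24.35°  ✓
  (2,3): δ = 121.05°  ·
  (2,4): δ = 81.04°  ·
  (2,5): δ = 32.81°  ✓
  (3,4): δ = 139.99°  ·
  (3,5): δ = 91.76°  ·
  (4,5): δ = 131.77°  ·
antipodal pairs: 7

count = 7; pairs: (0,2), (0,3), (0,4), (1,3), (1,4), (1,5), (2,5)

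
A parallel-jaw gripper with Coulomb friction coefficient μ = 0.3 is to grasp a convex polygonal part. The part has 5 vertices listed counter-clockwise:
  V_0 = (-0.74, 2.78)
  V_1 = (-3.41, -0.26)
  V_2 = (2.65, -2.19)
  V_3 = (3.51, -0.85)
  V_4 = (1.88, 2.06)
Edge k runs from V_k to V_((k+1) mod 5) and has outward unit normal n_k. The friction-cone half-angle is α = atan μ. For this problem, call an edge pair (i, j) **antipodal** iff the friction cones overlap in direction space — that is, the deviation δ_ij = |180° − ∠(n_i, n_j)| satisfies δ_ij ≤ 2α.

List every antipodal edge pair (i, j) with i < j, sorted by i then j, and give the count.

count = 2; pairs: (0,2), (1,4)

α = atan 0.3 = 16.70°;  2α = 33.40°
n_0 = (-0.7514, +0.6599)
n_1 = (-0.3035, -0.9528)
n_2 = (+0.8416, -0.5401)
n_3 = (+0.8725, +0.4887)
n_4 = (+0.2650, +0.9643)
  (0,1): δ = 66.37°  ·
  (0,2): δ = 8.60°  ✓
  (0,3): δ = 70.55°  ·
  (0,4): δ = 115.93°  ·
  (1,2): δ = 105.03°  ·
  (1,3): δ = 43.08°  ·
  (1,4): δ = 2.30°  ✓
  (2,3): δ = 118.05°  ·
  (2,4): δ = 72.67°  ·
  (3,4): δ = 134.62°  ·
antipodal pairs: 2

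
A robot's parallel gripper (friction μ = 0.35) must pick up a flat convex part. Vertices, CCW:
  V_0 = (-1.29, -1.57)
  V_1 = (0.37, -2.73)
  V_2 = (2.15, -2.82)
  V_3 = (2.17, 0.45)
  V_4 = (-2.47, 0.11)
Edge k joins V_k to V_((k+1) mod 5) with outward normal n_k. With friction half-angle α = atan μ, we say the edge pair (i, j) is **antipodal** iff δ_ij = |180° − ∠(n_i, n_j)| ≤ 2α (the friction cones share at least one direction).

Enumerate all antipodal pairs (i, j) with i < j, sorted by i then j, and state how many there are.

count = 2; pairs: (1,3), (2,4)

α = atan 0.35 = 19.29°;  2α = 38.58°
n_0 = (-0.5728, -0.8197)
n_1 = (-0.0505, -0.9987)
n_2 = (+1.0000, -0.0061)
n_3 = (-0.0731, +0.9973)
n_4 = (-0.8183, -0.5748)
  (0,1): δ = 147.95°  ·
  (0,2): δ = 55.40°  ·
  (0,3): δ = 39.14°  ·
  (0,4): δ = 160.03°  ·
  (1,2): δ = 87.46°  ·
  (1,3): δ = 7.09°  ✓
  (1,4): δ = 127.98°  ·
  (2,3): δ = 85.46°  ·
  (2,4): δ = 35.43°  ✓
  (3,4): δ = 59.11°  ·
antipodal pairs: 2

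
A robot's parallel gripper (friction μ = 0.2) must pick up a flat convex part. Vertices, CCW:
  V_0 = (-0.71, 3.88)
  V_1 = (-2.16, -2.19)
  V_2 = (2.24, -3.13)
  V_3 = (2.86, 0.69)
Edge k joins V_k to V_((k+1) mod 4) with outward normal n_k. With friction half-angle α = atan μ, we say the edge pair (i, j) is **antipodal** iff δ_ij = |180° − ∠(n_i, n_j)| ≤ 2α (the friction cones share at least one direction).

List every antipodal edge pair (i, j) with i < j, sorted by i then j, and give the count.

α = atan 0.2 = 11.31°;  2α = 22.62°
n_0 = (-0.9726, +0.2323)
n_1 = (-0.2089, -0.9779)
n_2 = (+0.9871, -0.1602)
n_3 = (+0.6663, +0.7457)
  (0,1): δ = 88.62°  ·
  (0,2): δ = 4.22°  ✓
  (0,3): δ = 61.65°  ·
  (1,2): δ = 87.16°  ·
  (1,3): δ = 29.72°  ·
  (2,3): δ = 122.56°  ·
antipodal pairs: 1

count = 1; pairs: (0,2)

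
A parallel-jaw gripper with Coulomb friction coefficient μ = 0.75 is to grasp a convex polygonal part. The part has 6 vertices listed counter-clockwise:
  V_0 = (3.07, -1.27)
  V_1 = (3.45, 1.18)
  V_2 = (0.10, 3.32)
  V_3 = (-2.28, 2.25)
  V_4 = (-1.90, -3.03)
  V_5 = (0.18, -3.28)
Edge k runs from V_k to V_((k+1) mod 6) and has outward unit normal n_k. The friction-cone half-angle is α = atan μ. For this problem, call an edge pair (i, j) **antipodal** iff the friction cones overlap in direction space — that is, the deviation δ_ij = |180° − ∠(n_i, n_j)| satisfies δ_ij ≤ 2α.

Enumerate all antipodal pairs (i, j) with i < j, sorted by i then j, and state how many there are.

count = 8; pairs: (0,2), (0,3), (1,3), (1,4), (1,5), (2,4), (2,5), (3,5)

α = atan 0.75 = 36.87°;  2α = 73.74°
n_0 = (+0.9882, -0.1533)
n_1 = (+0.5383, +0.8427)
n_2 = (-0.4100, +0.9121)
n_3 = (-0.9974, -0.0718)
n_4 = (-0.1193, -0.9929)
n_5 = (+0.5710, -0.8210)
  (0,1): δ = 113.75°  ·
  (0,2): δ = 56.98°  ✓
  (0,3): δ = 12.93°  ✓
  (0,4): δ = 91.96°  ·
  (0,5): δ = 133.64°  ·
  (1,2): δ = 123.22°  ·
  (1,3): δ = 53.31°  ✓
  (1,4): δ = 25.72°  ✓
  (1,5): δ = 67.39°  ✓
  (2,3): δ = 110.09°  ·
  (2,4): δ = 31.06°  ✓
  (2,5): δ = 10.61°  ✓
  (3,4): δ = 100.97°  ·
  (3,5): δ = 59.30°  ✓
  (4,5): δ = 138.33°  ·
antipodal pairs: 8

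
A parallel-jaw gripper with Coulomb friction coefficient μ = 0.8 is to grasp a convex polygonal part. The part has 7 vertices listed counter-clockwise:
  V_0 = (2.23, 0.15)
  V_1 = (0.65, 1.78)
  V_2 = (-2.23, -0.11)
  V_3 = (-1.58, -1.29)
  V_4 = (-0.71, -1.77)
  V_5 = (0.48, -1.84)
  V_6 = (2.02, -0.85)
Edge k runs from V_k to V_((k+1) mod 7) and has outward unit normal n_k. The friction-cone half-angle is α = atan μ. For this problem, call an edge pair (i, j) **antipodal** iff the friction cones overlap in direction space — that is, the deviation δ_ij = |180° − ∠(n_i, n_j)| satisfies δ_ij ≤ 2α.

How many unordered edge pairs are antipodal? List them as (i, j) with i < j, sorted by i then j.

α = atan 0.8 = 38.66°;  2α = 77.32°
n_0 = (+0.7180, +0.6960)
n_1 = (-0.5487, +0.8360)
n_2 = (-0.8759, -0.4825)
n_3 = (-0.4831, -0.8756)
n_4 = (-0.0587, -0.9983)
n_5 = (+0.5408, -0.8412)
n_6 = (+0.9787, -0.2055)
  (0,1): δ = 100.83°  ·
  (0,2): δ = 15.26°  ✓
  (0,3): δ = 17.01°  ✓
  (0,4): δ = 42.53°  ✓
  (0,5): δ = 78.63°  ·
  (0,6): δ = 124.03°  ·
  (1,2): δ = 94.43°  ·
  (1,3): δ = 62.16°  ✓
  (1,4): δ = 36.64°  ✓
  (1,5): δ = 0.54°  ✓
  (1,6): δ = 44.87°  ✓
  (2,3): δ = 147.73°  ·
  (2,4): δ = 122.21°  ·
  (2,5): δ = 86.11°  ·
  (2,6): δ = 40.71°  ✓
  (3,4): δ = 154.48°  ·
  (3,5): δ = 118.38°  ·
  (3,6): δ = 72.97°  ✓
  (4,5): δ = 143.90°  ·
  (4,6): δ = 98.49°  ·
  (5,6): δ = 134.60°  ·
antipodal pairs: 9

count = 9; pairs: (0,2), (0,3), (0,4), (1,3), (1,4), (1,5), (1,6), (2,6), (3,6)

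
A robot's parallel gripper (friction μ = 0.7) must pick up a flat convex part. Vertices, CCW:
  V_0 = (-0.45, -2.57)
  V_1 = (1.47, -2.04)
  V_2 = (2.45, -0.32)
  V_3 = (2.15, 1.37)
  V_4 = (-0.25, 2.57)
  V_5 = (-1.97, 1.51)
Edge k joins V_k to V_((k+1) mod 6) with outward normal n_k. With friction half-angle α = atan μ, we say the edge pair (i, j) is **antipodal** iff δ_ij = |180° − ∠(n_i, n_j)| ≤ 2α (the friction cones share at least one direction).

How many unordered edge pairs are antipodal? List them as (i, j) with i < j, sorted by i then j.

count = 7; pairs: (0,3), (0,4), (1,4), (1,5), (2,4), (2,5), (3,5)

α = atan 0.7 = 34.99°;  2α = 69.98°
n_0 = (+0.2661, -0.9639)
n_1 = (+0.8689, -0.4951)
n_2 = (+0.9846, +0.1748)
n_3 = (+0.4472, +0.8944)
n_4 = (-0.5246, +0.8513)
n_5 = (-0.9371, -0.3491)
  (0,1): δ = 135.10°  ·
  (0,2): δ = 95.37°  ·
  (0,3): δ = 42.00°  ✓
  (0,4): δ = 16.21°  ✓
  (0,5): δ = 95.00°  ·
  (1,2): δ = 140.26°  ·
  (1,3): δ = 86.89°  ·
  (1,4): δ = 28.68°  ✓
  (1,5): δ = 50.11°  ✓
  (2,3): δ = 126.63°  ·
  (2,4): δ = 68.42°  ✓
  (2,5): δ = 10.37°  ✓
  (3,4): δ = 121.79°  ·
  (3,5): δ = 43.00°  ✓
  (4,5): δ = 101.21°  ·
antipodal pairs: 7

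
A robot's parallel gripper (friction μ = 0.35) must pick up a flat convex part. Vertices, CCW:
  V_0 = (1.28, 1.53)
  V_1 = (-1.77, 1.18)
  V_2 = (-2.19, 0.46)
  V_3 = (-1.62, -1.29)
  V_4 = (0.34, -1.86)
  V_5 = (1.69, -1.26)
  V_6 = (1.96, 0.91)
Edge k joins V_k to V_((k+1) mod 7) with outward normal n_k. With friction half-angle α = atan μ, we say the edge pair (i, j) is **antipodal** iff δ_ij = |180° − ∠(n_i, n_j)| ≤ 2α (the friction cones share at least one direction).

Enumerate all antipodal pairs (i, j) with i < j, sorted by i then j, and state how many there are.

count = 7; pairs: (0,3), (0,4), (1,4), (1,5), (2,5), (2,6), (3,6)

α = atan 0.35 = 19.29°;  2α = 38.58°
n_0 = (-0.1140, +0.9935)
n_1 = (-0.8638, +0.5039)
n_2 = (-0.9508, -0.3097)
n_3 = (-0.2792, -0.9602)
n_4 = (+0.4061, -0.9138)
n_5 = (+0.9923, -0.1235)
n_6 = (+0.6738, +0.7390)
  (0,1): δ = 126.80°  ·
  (0,2): δ = 78.51°  ·
  (0,3): δ = 22.76°  ✓
  (0,4): δ = 17.42°  ✓
  (0,5): δ = 76.36°  ·
  (0,6): δ = 131.10°  ·
  (1,2): δ = 131.70°  ·
  (1,3): δ = 75.96°  ·
  (1,4): δ = 35.78°  ✓
  (1,5): δ = 23.16°  ✓
  (1,6): δ = 77.90°  ·
  (2,3): δ = 124.26°  ·
  (2,4): δ = 84.08°  ·
  (2,5): δ = 25.13°  ✓
  (2,6): δ = 29.60°  ✓
  (3,4): δ = 139.82°  ·
  (3,5): δ = 80.88°  ·
  (3,6): δ = 26.14°  ✓
  (4,5): δ = 121.06°  ·
  (4,6): δ = 66.32°  ·
  (5,6): δ = 125.26°  ·
antipodal pairs: 7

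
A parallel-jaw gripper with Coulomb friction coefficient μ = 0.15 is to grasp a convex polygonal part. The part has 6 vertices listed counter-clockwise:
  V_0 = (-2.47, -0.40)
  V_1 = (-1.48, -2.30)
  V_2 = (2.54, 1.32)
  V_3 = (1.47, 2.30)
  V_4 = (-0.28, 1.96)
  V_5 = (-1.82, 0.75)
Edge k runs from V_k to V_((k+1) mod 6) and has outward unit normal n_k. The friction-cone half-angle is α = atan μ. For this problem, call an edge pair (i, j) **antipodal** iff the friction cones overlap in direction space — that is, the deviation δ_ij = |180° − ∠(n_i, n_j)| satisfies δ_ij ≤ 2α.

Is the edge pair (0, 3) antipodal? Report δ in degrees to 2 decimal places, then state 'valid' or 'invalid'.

α = atan 0.15 = 8.53°;  2α = 17.06°
edge 0: e_0 = (+0.99, -1.90);  n_0 = (-0.8868, -0.4621)
edge 3: e_3 = (-1.75, -0.34);  n_3 = (-0.1907, +0.9816)
∠(n_0, n_3) = 106.53°
δ = |180° − 106.53°| = 73.47°
73.47° > 2α = 17.06°  →  invalid

δ = 73.47°, invalid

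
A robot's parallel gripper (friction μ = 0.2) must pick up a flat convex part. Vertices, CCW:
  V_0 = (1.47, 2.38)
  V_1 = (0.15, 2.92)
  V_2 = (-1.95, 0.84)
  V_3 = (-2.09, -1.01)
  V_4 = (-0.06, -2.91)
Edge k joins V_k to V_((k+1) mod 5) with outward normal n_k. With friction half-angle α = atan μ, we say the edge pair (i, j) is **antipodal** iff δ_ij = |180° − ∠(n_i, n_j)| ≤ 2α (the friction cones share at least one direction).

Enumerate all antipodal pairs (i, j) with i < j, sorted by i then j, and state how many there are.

α = atan 0.2 = 11.31°;  2α = 22.62°
n_0 = (+0.3786, +0.9255)
n_1 = (-0.7037, +0.7105)
n_2 = (-0.9971, +0.0755)
n_3 = (-0.6833, -0.7301)
n_4 = (+0.9606, -0.2778)
  (0,1): δ = 113.03°  ·
  (0,2): δ = 72.08°  ·
  (0,3): δ = 20.86°  ✓
  (0,4): δ = 96.12°  ·
  (1,2): δ = 139.05°  ·
  (1,3): δ = 87.83°  ·
  (1,4): δ = 29.14°  ·
  (2,3): δ = 128.78°  ·
  (2,4): δ = 11.80°  ✓
  (3,4): δ = 63.03°  ·
antipodal pairs: 2

count = 2; pairs: (0,3), (2,4)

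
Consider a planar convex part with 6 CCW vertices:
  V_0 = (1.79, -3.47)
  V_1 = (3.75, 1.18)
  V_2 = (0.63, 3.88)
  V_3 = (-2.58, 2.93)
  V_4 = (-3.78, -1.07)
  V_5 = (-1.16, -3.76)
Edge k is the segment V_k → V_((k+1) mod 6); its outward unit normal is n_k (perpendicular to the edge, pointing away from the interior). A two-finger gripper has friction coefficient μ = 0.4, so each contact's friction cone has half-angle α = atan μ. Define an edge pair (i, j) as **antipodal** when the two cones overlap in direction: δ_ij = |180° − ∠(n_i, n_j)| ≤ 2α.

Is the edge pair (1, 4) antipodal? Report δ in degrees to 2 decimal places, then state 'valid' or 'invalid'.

α = atan 0.4 = 21.80°;  2α = 43.60°
edge 1: e_1 = (-3.12, +2.70);  n_1 = (+0.6544, +0.7562)
edge 4: e_4 = (+2.62, -2.69);  n_4 = (-0.7164, -0.6977)
∠(n_1, n_4) = 175.12°
δ = |180° − 175.12°| = 4.88°
4.88° ≤ 2α = 43.60°  →  valid

δ = 4.88°, valid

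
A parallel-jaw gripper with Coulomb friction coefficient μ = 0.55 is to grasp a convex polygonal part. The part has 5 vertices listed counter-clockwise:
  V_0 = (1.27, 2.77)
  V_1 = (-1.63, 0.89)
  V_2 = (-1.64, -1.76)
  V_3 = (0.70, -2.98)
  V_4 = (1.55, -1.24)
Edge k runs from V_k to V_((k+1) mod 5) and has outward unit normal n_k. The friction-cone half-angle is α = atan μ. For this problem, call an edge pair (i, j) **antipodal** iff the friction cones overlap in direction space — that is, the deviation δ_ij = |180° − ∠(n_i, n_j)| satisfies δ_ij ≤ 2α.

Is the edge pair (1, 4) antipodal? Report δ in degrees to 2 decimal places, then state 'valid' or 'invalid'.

α = atan 0.55 = 28.81°;  2α = 57.62°
edge 1: e_1 = (-0.01, -2.65);  n_1 = (-1.0000, +0.0038)
edge 4: e_4 = (-0.28, +4.01);  n_4 = (+0.9976, +0.0697)
∠(n_1, n_4) = 175.79°
δ = |180° − 175.79°| = 4.21°
4.21° ≤ 2α = 57.62°  →  valid

δ = 4.21°, valid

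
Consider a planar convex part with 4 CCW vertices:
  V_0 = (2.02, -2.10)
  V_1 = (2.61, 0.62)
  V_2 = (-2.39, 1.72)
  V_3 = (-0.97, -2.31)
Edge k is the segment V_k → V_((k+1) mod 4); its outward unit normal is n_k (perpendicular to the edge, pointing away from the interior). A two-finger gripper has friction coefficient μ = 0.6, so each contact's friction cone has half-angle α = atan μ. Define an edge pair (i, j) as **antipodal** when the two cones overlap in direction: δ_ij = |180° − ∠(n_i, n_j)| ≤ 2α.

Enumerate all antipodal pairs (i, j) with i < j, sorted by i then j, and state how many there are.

count = 3; pairs: (0,2), (1,2), (1,3)

α = atan 0.6 = 30.96°;  2α = 61.93°
n_0 = (+0.9773, -0.2120)
n_1 = (+0.2149, +0.9766)
n_2 = (-0.9432, -0.3323)
n_3 = (+0.0701, -0.9975)
  (0,1): δ = 90.17°  ·
  (0,2): δ = 31.65°  ✓
  (0,3): δ = 106.26°  ·
  (1,2): δ = 58.18°  ✓
  (1,3): δ = 16.42°  ✓
  (2,3): δ = 105.39°  ·
antipodal pairs: 3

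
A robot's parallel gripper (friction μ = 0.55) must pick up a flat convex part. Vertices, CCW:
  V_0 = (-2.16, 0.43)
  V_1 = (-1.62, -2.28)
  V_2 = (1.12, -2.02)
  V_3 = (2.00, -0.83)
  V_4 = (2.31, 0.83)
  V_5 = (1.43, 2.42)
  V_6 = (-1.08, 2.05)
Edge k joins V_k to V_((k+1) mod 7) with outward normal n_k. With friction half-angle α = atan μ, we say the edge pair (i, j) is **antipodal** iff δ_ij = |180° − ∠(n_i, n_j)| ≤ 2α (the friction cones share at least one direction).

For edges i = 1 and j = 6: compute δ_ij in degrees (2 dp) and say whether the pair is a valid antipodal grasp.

δ = 50.89°, valid

α = atan 0.55 = 28.81°;  2α = 57.62°
edge 1: e_1 = (+2.74, +0.26);  n_1 = (+0.0945, -0.9955)
edge 6: e_6 = (-1.08, -1.62);  n_6 = (-0.8321, +0.5547)
∠(n_1, n_6) = 129.11°
δ = |180° − 129.11°| = 50.89°
50.89° ≤ 2α = 57.62°  →  valid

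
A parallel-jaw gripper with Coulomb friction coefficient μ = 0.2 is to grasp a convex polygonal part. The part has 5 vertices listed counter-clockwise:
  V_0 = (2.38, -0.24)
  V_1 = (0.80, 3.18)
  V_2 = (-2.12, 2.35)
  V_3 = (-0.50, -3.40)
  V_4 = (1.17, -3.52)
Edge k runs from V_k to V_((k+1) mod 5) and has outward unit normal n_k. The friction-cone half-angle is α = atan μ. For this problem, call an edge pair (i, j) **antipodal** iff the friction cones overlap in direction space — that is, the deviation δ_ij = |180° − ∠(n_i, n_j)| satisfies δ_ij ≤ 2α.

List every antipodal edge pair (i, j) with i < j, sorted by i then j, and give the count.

α = atan 0.2 = 11.31°;  2α = 22.62°
n_0 = (+0.9078, +0.4194)
n_1 = (-0.2734, +0.9619)
n_2 = (-0.9625, -0.2712)
n_3 = (-0.0717, -0.9974)
n_4 = (+0.9382, -0.3461)
  (0,1): δ = 98.93°  ·
  (0,2): δ = 9.06°  ✓
  (0,3): δ = 61.09°  ·
  (0,4): δ = 134.95°  ·
  (1,2): δ = 90.13°  ·
  (1,3): δ = 19.98°  ✓
  (1,4): δ = 53.88°  ·
  (2,3): δ = 109.84°  ·
  (2,4): δ = 35.98°  ·
  (3,4): δ = 106.14°  ·
antipodal pairs: 2

count = 2; pairs: (0,2), (1,3)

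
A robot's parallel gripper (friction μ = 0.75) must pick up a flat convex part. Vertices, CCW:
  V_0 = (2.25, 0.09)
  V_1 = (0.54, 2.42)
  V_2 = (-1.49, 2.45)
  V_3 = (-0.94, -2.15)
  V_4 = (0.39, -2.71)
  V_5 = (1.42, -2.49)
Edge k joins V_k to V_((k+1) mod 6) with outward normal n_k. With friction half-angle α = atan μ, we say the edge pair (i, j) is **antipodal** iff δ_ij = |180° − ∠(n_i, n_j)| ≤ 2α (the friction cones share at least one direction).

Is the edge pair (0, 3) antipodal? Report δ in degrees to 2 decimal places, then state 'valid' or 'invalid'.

α = atan 0.75 = 36.87°;  2α = 73.74°
edge 0: e_0 = (-1.71, +2.33);  n_0 = (+0.8062, +0.5917)
edge 3: e_3 = (+1.33, -0.56);  n_3 = (-0.3881, -0.9216)
∠(n_0, n_3) = 149.11°
δ = |180° − 149.11°| = 30.89°
30.89° ≤ 2α = 73.74°  →  valid

δ = 30.89°, valid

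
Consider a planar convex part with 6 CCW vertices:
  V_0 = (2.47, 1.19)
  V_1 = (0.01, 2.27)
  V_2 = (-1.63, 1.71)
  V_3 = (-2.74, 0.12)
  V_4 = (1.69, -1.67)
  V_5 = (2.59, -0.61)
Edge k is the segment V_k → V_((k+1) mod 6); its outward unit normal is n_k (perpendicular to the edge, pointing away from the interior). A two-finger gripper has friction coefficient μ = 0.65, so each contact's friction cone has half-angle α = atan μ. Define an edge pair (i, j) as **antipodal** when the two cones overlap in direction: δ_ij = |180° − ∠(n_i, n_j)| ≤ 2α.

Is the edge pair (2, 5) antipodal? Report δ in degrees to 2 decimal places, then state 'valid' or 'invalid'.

α = atan 0.65 = 33.02°;  2α = 66.05°
edge 2: e_2 = (-1.11, -1.59);  n_2 = (-0.8200, +0.5724)
edge 5: e_5 = (-0.12, +1.80);  n_5 = (+0.9978, +0.0665)
∠(n_2, n_5) = 141.27°
δ = |180° − 141.27°| = 38.73°
38.73° ≤ 2α = 66.05°  →  valid

δ = 38.73°, valid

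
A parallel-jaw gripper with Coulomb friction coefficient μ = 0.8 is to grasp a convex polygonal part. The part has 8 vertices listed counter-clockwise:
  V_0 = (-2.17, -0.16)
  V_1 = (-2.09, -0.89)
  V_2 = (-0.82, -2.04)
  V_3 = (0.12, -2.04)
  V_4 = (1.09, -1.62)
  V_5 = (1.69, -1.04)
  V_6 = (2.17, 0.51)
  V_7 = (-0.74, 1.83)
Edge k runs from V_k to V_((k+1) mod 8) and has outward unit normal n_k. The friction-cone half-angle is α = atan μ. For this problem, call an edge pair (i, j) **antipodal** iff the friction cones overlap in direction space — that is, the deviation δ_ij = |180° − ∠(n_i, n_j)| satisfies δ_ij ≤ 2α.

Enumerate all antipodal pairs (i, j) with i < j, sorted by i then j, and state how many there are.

count = 13; pairs: (0,3), (0,4), (0,5), (0,6), (1,5), (1,6), (2,6), (2,7), (3,6), (3,7), (4,6), (4,7), (5,7)

α = atan 0.8 = 38.66°;  2α = 77.32°
n_0 = (-0.9940, -0.1089)
n_1 = (-0.6712, -0.7413)
n_2 = (+0.0000, -1.0000)
n_3 = (+0.3973, -0.9177)
n_4 = (+0.6950, -0.7190)
n_5 = (+0.9552, -0.2958)
n_6 = (+0.4131, +0.9107)
n_7 = (-0.8121, +0.5836)
  (0,1): δ = 138.42°  ·
  (0,2): δ = 96.25°  ·
  (0,3): δ = 72.84°  ✓
  (0,4): δ = 52.23°  ✓
  (0,5): δ = 23.46°  ✓
  (0,6): δ = 59.35°  ✓
  (0,7): δ = 138.05°  ·
  (1,2): δ = 137.84°  ·
  (1,3): δ = 114.43°  ·
  (1,4): δ = 93.81°  ·
  (1,5): δ = 65.05°  ✓
  (1,6): δ = 17.76°  ✓
  (1,7): δ = 96.46°  ·
  (2,3): δ = 156.59°  ·
  (2,4): δ = 135.97°  ·
  (2,5): δ = 107.21°  ·
  (2,6): δ = 24.40°  ✓
  (2,7): δ = 54.30°  ✓
  (3,4): δ = 159.38°  ·
  (3,5): δ = 130.62°  ·
  (3,6): δ = 47.81°  ✓
  (3,7): δ = 30.89°  ✓
  (4,5): δ = 151.24°  ·
  (4,6): δ = 68.43°  ✓
  (4,7): δ = 10.27°  ✓
  (5,6): δ = 97.19°  ·
  (5,7): δ = 18.49°  ✓
  (6,7): δ = 101.30°  ·
antipodal pairs: 13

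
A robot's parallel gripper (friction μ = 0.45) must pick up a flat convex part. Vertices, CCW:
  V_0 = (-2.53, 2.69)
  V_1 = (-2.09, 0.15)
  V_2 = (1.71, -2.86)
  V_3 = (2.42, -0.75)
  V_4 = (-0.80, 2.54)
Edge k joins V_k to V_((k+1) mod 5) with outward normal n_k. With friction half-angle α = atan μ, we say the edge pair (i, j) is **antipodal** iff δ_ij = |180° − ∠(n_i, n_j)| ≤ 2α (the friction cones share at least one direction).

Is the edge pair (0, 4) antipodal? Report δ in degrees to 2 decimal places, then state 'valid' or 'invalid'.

α = atan 0.45 = 24.23°;  2α = 48.46°
edge 0: e_0 = (+0.44, -2.54);  n_0 = (-0.9853, -0.1707)
edge 4: e_4 = (-1.73, +0.15);  n_4 = (+0.0864, +0.9963)
∠(n_0, n_4) = 104.78°
δ = |180° − 104.78°| = 75.22°
75.22° > 2α = 48.46°  →  invalid

δ = 75.22°, invalid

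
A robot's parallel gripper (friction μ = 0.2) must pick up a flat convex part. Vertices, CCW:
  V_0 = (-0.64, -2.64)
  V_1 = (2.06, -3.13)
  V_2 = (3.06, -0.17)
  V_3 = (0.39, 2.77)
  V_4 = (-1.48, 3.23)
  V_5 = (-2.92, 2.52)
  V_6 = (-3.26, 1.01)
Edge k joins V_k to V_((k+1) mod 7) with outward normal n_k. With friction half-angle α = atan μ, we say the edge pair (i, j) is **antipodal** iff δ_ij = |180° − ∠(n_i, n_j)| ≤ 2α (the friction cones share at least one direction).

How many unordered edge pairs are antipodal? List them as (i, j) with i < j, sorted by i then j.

α = atan 0.2 = 11.31°;  2α = 22.62°
n_0 = (-0.1786, -0.9839)
n_1 = (+0.9474, -0.3201)
n_2 = (+0.7403, +0.6723)
n_3 = (+0.2389, +0.9711)
n_4 = (-0.4422, +0.8969)
n_5 = (-0.9756, +0.2197)
n_6 = (-0.8124, -0.5831)
  (0,1): δ = 98.38°  ·
  (0,2): δ = 37.47°  ·
  (0,3): δ = 3.53°  ✓
  (0,4): δ = 36.53°  ·
  (0,5): δ = 87.60°  ·
  (0,6): δ = 135.96°  ·
  (1,2): δ = 119.09°  ·
  (1,3): δ = 85.15°  ·
  (1,4): δ = 45.09°  ·
  (1,5): δ = 5.98°  ✓
  (1,6): δ = 54.34°  ·
  (2,3): δ = 146.06°  ·
  (2,4): δ = 106.00°  ·
  (2,5): δ = 54.93°  ·
  (2,6): δ = 6.57°  ✓
  (3,4): δ = 139.93°  ·
  (3,5): δ = 88.87°  ·
  (3,6): δ = 40.51°  ·
  (4,5): δ = 128.94°  ·
  (4,6): δ = 80.57°  ·
  (5,6): δ = 131.64°  ·
antipodal pairs: 3

count = 3; pairs: (0,3), (1,5), (2,6)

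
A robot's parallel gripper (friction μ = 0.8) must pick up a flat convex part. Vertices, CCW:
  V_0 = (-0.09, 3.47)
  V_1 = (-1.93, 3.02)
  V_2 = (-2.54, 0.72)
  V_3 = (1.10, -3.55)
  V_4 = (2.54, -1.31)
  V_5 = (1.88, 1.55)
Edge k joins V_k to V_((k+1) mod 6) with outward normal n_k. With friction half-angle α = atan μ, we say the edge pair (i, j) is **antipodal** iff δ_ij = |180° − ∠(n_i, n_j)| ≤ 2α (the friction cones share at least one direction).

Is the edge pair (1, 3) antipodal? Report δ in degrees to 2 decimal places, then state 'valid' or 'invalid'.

α = atan 0.8 = 38.66°;  2α = 77.32°
edge 1: e_1 = (-0.61, -2.30);  n_1 = (-0.9666, +0.2564)
edge 3: e_3 = (+1.44, +2.24);  n_3 = (+0.8412, -0.5408)
∠(n_1, n_3) = 162.12°
δ = |180° − 162.12°| = 17.88°
17.88° ≤ 2α = 77.32°  →  valid

δ = 17.88°, valid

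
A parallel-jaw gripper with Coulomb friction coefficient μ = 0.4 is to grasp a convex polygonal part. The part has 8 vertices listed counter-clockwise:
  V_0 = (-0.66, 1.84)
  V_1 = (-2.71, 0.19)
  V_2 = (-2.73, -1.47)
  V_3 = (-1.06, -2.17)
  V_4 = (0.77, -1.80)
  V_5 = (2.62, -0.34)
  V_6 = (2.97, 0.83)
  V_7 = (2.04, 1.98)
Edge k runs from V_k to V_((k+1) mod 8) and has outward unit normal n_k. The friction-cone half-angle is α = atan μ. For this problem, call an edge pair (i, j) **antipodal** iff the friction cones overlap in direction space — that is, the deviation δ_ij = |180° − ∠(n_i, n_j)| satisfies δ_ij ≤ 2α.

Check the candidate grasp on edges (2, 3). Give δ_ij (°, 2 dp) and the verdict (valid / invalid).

δ = 145.83°, invalid

α = atan 0.4 = 21.80°;  2α = 43.60°
edge 2: e_2 = (+1.67, -0.70);  n_2 = (-0.3866, -0.9223)
edge 3: e_3 = (+1.83, +0.37);  n_3 = (+0.1982, -0.9802)
∠(n_2, n_3) = 34.17°
δ = |180° − 34.17°| = 145.83°
145.83° > 2α = 43.60°  →  invalid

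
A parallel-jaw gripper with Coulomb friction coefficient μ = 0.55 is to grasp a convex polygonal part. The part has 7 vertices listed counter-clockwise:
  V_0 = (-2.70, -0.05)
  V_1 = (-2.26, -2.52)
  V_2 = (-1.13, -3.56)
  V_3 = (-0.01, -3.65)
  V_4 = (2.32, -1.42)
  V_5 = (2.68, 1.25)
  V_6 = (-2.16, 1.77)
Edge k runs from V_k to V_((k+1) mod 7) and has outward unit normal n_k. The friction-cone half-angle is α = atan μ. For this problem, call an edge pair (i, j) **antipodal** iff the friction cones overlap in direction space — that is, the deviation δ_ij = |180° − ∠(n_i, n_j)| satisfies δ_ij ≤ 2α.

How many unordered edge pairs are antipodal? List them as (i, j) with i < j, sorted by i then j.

count = 8; pairs: (0,3), (0,4), (1,4), (1,5), (2,5), (3,5), (3,6), (4,6)

α = atan 0.55 = 28.81°;  2α = 57.62°
n_0 = (-0.9845, -0.1754)
n_1 = (-0.6772, -0.7358)
n_2 = (-0.0801, -0.9968)
n_3 = (+0.6914, -0.7224)
n_4 = (+0.9910, -0.1336)
n_5 = (+0.1068, +0.9943)
n_6 = (-0.9587, +0.2844)
  (0,1): δ = 142.73°  ·
  (0,2): δ = 104.69°  ·
  (0,3): δ = 56.36°  ✓
  (0,4): δ = 17.78°  ✓
  (0,5): δ = 73.77°  ·
  (0,6): δ = 153.37°  ·
  (1,2): δ = 141.97°  ·
  (1,3): δ = 93.63°  ·
  (1,4): δ = 55.05°  ✓
  (1,5): δ = 36.49°  ✓
  (1,6): δ = 116.10°  ·
  (2,3): δ = 131.66°  ·
  (2,4): δ = 93.08°  ·
  (2,5): δ = 1.54°  ✓
  (2,6): δ = 78.07°  ·
  (3,4): δ = 141.42°  ·
  (3,5): δ = 49.88°  ✓
  (3,6): δ = 29.73°  ✓
  (4,5): δ = 88.45°  ·
  (4,6): δ = 8.85°  ✓
  (5,6): δ = 100.39°  ·
antipodal pairs: 8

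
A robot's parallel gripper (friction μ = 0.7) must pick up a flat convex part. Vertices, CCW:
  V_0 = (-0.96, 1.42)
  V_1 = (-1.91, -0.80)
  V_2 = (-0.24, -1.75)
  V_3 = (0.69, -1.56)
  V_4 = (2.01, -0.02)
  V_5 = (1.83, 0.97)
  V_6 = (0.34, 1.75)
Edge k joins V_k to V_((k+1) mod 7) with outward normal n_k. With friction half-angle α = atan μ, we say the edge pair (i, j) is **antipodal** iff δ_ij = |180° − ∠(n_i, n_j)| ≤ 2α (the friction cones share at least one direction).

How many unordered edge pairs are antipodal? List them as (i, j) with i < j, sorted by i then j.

α = atan 0.7 = 34.99°;  2α = 69.98°
n_0 = (-0.9194, +0.3934)
n_1 = (-0.4945, -0.8692)
n_2 = (+0.2002, -0.9798)
n_3 = (+0.7593, -0.6508)
n_4 = (+0.9839, +0.1789)
n_5 = (+0.4638, +0.8859)
n_6 = (-0.2460, +0.9693)
  (0,1): δ = 96.47°  ·
  (0,2): δ = 55.29°  ✓
  (0,3): δ = 17.43°  ✓
  (0,4): δ = 33.47°  ✓
  (0,5): δ = 85.54°  ·
  (0,6): δ = 127.41°  ·
  (1,2): δ = 138.82°  ·
  (1,3): δ = 100.97°  ·
  (1,4): δ = 50.06°  ✓
  (1,5): δ = 2.00°  ✓
  (1,6): δ = 43.88°  ✓
  (2,3): δ = 142.15°  ·
  (2,4): δ = 91.24°  ·
  (2,5): δ = 39.18°  ✓
  (2,6): δ = 2.70°  ✓
  (3,4): δ = 129.09°  ·
  (3,5): δ = 77.03°  ·
  (3,6): δ = 35.16°  ✓
  (4,5): δ = 127.94°  ·
  (4,6): δ = 86.06°  ·
  (5,6): δ = 138.12°  ·
antipodal pairs: 9

count = 9; pairs: (0,2), (0,3), (0,4), (1,4), (1,5), (1,6), (2,5), (2,6), (3,6)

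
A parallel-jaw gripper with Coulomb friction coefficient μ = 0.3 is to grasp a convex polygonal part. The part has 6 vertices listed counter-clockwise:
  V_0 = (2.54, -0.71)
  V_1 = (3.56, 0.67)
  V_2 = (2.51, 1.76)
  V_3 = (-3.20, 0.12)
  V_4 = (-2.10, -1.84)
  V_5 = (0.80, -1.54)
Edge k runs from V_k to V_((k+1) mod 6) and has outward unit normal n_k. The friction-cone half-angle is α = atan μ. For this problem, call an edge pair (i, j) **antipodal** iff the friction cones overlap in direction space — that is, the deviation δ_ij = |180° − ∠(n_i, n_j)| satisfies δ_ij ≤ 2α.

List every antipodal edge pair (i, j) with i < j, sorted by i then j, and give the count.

count = 3; pairs: (1,3), (2,4), (2,5)

α = atan 0.3 = 16.70°;  2α = 33.40°
n_0 = (+0.8042, -0.5944)
n_1 = (+0.7202, +0.6938)
n_2 = (-0.2761, +0.9611)
n_3 = (-0.8721, -0.4894)
n_4 = (+0.1029, -0.9947)
n_5 = (+0.4305, -0.9026)
  (0,1): δ = 99.60°  ·
  (0,2): δ = 37.51°  ·
  (0,3): δ = 65.77°  ·
  (0,4): δ = 132.38°  ·
  (0,5): δ = 151.97°  ·
  (1,2): δ = 117.90°  ·
  (1,3): δ = 14.63°  ✓
  (1,4): δ = 51.98°  ·
  (1,5): δ = 71.57°  ·
  (2,3): δ = 76.72°  ·
  (2,4): δ = 10.12°  ✓
  (2,5): δ = 9.48°  ✓
  (3,4): δ = 113.40°  ·
  (3,5): δ = 93.80°  ·
  (4,5): δ = 160.40°  ·
antipodal pairs: 3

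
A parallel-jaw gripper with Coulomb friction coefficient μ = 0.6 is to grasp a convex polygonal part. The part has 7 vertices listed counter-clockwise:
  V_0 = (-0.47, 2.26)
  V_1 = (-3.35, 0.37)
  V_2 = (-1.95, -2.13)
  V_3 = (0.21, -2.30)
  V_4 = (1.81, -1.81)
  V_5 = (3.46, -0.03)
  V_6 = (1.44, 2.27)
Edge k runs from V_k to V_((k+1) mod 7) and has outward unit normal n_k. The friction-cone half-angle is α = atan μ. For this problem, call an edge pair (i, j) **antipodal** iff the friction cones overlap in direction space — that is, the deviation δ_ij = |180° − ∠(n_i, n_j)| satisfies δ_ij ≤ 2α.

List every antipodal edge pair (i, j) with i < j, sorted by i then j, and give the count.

count = 9; pairs: (0,2), (0,3), (0,4), (1,5), (1,6), (2,5), (2,6), (3,6), (4,6)

α = atan 0.6 = 30.96°;  2α = 61.93°
n_0 = (-0.5487, +0.8360)
n_1 = (-0.8725, -0.4886)
n_2 = (-0.0785, -0.9969)
n_3 = (+0.2928, -0.9562)
n_4 = (+0.7334, -0.6798)
n_5 = (+0.7514, +0.6599)
n_6 = (-0.0052, +1.0000)
  (0,1): δ = 94.03°  ·
  (0,2): δ = 37.78°  ✓
  (0,3): δ = 16.25°  ✓
  (0,4): δ = 13.90°  ✓
  (0,5): δ = 98.02°  ·
  (0,6): δ = 147.03°  ·
  (1,2): δ = 123.75°  ·
  (1,3): δ = 102.22°  ·
  (1,4): δ = 72.08°  ·
  (1,5): δ = 12.04°  ✓
  (1,6): δ = 61.05°  ✓
  (2,3): δ = 158.47°  ·
  (2,4): δ = 128.33°  ·
  (2,5): δ = 44.21°  ✓
  (2,6): δ = 4.80°  ✓
  (3,4): δ = 149.86°  ·
  (3,5): δ = 65.74°  ·
  (3,6): δ = 16.73°  ✓
  (4,5): δ = 95.88°  ·
  (4,6): δ = 46.87°  ✓
  (5,6): δ = 130.99°  ·
antipodal pairs: 9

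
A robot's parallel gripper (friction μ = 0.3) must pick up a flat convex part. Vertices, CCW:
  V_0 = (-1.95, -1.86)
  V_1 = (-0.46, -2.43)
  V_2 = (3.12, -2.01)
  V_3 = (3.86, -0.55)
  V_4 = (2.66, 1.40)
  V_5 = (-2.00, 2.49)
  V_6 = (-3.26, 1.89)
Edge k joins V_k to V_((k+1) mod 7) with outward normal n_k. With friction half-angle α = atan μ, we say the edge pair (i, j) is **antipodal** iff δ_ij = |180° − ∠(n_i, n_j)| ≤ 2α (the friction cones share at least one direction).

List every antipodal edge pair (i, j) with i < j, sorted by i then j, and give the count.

count = 4; pairs: (0,4), (1,4), (1,5), (3,6)

α = atan 0.3 = 16.70°;  2α = 33.40°
n_0 = (-0.3573, -0.9340)
n_1 = (+0.1165, -0.9932)
n_2 = (+0.8920, -0.4521)
n_3 = (+0.8517, +0.5241)
n_4 = (+0.2278, +0.9737)
n_5 = (-0.4299, +0.9029)
n_6 = (-0.9441, -0.3298)
  (0,1): δ = 152.37°  ·
  (0,2): δ = 95.94°  ·
  (0,3): δ = 37.46°  ·
  (0,4): δ = 7.77°  ✓
  (0,5): δ = 46.40°  ·
  (0,6): δ = 130.19°  ·
  (1,2): δ = 123.57°  ·
  (1,3): δ = 65.08°  ·
  (1,4): δ = 19.86°  ✓
  (1,5): δ = 18.77°  ✓
  (1,6): δ = 102.56°  ·
  (2,3): δ = 121.51°  ·
  (2,4): δ = 76.29°  ·
  (2,5): δ = 37.66°  ·
  (2,6): δ = 46.13°  ·
  (3,4): δ = 134.77°  ·
  (3,5): δ = 96.14°  ·
  (3,6): δ = 12.35°  ✓
  (4,5): δ = 141.37°  ·
  (4,6): δ = 57.58°  ·
  (5,6): δ = 96.21°  ·
antipodal pairs: 4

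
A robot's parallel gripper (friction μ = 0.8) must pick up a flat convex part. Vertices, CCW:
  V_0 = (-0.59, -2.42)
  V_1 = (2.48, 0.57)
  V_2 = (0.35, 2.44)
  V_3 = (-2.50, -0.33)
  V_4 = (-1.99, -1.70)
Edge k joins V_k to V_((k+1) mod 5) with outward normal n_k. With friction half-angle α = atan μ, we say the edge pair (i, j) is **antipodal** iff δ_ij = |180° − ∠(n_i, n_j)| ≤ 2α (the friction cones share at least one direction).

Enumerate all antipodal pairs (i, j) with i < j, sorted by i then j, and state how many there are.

count = 5; pairs: (0,2), (0,3), (1,3), (1,4), (2,4)

α = atan 0.8 = 38.66°;  2α = 77.32°
n_0 = (+0.6977, -0.7164)
n_1 = (+0.6598, +0.7515)
n_2 = (-0.6970, +0.7171)
n_3 = (-0.9372, -0.3489)
n_4 = (-0.4573, -0.8893)
  (0,1): δ = 85.52°  ·
  (0,2): δ = 0.06°  ✓
  (0,3): δ = 66.17°  ✓
  (0,4): δ = 108.54°  ·
  (1,2): δ = 94.53°  ·
  (1,3): δ = 28.30°  ✓
  (1,4): δ = 14.06°  ✓
  (2,3): δ = 113.77°  ·
  (2,4): δ = 71.40°  ✓
  (3,4): δ = 137.63°  ·
antipodal pairs: 5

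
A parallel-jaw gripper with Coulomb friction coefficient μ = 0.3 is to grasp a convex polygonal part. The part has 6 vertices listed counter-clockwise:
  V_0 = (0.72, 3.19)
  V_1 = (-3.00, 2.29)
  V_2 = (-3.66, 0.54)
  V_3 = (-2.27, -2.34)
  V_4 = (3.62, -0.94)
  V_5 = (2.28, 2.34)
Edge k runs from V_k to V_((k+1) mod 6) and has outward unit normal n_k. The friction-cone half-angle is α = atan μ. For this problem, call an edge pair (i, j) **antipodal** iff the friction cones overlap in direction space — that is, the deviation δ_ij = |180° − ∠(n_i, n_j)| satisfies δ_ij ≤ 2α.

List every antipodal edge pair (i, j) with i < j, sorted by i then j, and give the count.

count = 2; pairs: (0,3), (2,4)

α = atan 0.3 = 16.70°;  2α = 33.40°
n_0 = (-0.2352, +0.9720)
n_1 = (-0.9357, +0.3529)
n_2 = (-0.9006, -0.4347)
n_3 = (+0.2312, -0.9729)
n_4 = (+0.9257, +0.3782)
n_5 = (+0.4785, +0.8781)
  (0,1): δ = 124.26°  ·
  (0,2): δ = 77.84°  ·
  (0,3): δ = 0.23°  ✓
  (0,4): δ = 98.62°  ·
  (0,5): δ = 137.81°  ·
  (1,2): δ = 133.57°  ·
  (1,3): δ = 55.97°  ·
  (1,4): δ = 42.89°  ·
  (1,5): δ = 82.08°  ·
  (2,3): δ = 102.39°  ·
  (2,4): δ = 3.54°  ✓
  (2,5): δ = 35.65°  ·
  (3,4): δ = 81.15°  ·
  (3,5): δ = 41.96°  ·
  (4,5): δ = 140.81°  ·
antipodal pairs: 2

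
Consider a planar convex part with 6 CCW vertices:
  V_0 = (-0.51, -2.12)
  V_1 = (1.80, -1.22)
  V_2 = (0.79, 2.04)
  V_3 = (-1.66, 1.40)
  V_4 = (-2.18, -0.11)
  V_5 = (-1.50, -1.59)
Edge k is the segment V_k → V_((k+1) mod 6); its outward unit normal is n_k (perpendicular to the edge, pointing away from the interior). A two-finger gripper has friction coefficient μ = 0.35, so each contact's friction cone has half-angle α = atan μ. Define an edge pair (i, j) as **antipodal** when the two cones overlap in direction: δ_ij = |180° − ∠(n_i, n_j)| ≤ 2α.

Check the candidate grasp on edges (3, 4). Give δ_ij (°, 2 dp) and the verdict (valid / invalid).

α = atan 0.35 = 19.29°;  2α = 38.58°
edge 3: e_3 = (-0.52, -1.51);  n_3 = (-0.9455, +0.3256)
edge 4: e_4 = (+0.68, -1.48);  n_4 = (-0.9087, -0.4175)
∠(n_3, n_4) = 43.68°
δ = |180° − 43.68°| = 136.32°
136.32° > 2α = 38.58°  →  invalid

δ = 136.32°, invalid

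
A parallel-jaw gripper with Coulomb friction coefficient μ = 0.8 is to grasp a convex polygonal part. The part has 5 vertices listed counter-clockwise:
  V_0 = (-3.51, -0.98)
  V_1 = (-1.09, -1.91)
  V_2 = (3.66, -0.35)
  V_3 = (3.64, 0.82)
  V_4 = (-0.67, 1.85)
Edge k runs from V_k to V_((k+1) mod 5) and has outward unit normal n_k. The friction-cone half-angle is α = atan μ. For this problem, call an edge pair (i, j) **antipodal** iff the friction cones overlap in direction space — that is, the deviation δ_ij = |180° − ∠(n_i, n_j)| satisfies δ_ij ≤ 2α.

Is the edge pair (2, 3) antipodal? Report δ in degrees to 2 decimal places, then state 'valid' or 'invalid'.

α = atan 0.8 = 38.66°;  2α = 77.32°
edge 2: e_2 = (-0.02, +1.17);  n_2 = (+0.9999, +0.0171)
edge 3: e_3 = (-4.31, +1.03);  n_3 = (+0.2324, +0.9726)
∠(n_2, n_3) = 75.58°
δ = |180° − 75.58°| = 104.42°
104.42° > 2α = 77.32°  →  invalid

δ = 104.42°, invalid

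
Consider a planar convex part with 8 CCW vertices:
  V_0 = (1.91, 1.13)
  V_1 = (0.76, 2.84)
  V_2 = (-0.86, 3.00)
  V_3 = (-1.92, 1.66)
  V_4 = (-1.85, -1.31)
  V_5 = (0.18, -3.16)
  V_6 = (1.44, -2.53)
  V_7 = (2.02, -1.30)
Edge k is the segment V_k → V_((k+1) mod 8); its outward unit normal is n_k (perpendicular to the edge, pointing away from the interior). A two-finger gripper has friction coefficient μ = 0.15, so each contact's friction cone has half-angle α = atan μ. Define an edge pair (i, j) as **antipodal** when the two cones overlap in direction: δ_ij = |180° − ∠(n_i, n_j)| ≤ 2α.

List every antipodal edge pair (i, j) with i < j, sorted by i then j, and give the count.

count = 3; pairs: (0,4), (2,6), (3,7)

α = atan 0.15 = 8.53°;  2α = 17.06°
n_0 = (+0.8298, +0.5581)
n_1 = (+0.0983, +0.9952)
n_2 = (-0.7843, +0.6204)
n_3 = (-0.9997, -0.0236)
n_4 = (-0.6736, -0.7391)
n_5 = (+0.4472, -0.8944)
n_6 = (+0.9045, -0.4265)
n_7 = (+0.9990, +0.0452)
  (0,1): δ = 129.56°  ·
  (0,2): δ = 72.27°  ·
  (0,3): δ = 32.57°  ·
  (0,4): δ = 13.73°  ✓
  (0,5): δ = 82.64°  ·
  (0,6): δ = 120.83°  ·
  (0,7): δ = 148.67°  ·
  (1,2): δ = 122.71°  ·
  (1,3): δ = 83.01°  ·
  (1,4): δ = 36.70°  ·
  (1,5): δ = 32.21°  ·
  (1,6): δ = 70.39°  ·
  (1,7): δ = 98.23°  ·
  (2,3): δ = 140.30°  ·
  (2,4): δ = 94.00°  ·
  (2,5): δ = 25.09°  ·
  (2,6): δ = 13.10°  ✓
  (2,7): δ = 40.94°  ·
  (3,4): δ = 133.69°  ·
  (3,5): δ = 64.79°  ·
  (3,6): δ = 26.60°  ·
  (3,7): δ = 1.24°  ✓
  (4,5): δ = 111.09°  ·
  (4,6): δ = 72.90°  ·
  (4,7): δ = 45.06°  ·
  (5,6): δ = 141.81°  ·
  (5,7): δ = 113.97°  ·
  (6,7): δ = 152.16°  ·
antipodal pairs: 3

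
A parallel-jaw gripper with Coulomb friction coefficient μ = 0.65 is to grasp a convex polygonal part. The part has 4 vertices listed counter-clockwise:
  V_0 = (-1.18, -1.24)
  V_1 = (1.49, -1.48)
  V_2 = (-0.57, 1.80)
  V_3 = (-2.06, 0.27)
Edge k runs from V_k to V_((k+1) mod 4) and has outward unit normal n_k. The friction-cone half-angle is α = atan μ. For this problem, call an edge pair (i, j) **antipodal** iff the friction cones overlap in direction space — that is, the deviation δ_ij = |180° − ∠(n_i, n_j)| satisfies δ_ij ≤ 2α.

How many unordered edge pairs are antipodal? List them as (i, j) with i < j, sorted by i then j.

α = atan 0.65 = 33.02°;  2α = 66.05°
n_0 = (-0.0895, -0.9960)
n_1 = (+0.8468, +0.5319)
n_2 = (-0.7164, +0.6977)
n_3 = (-0.8640, -0.5035)
  (0,1): δ = 52.73°  ✓
  (0,2): δ = 50.90°  ✓
  (0,3): δ = 125.37°  ·
  (1,2): δ = 76.37°  ·
  (1,3): δ = 1.90°  ✓
  (2,3): δ = 105.53°  ·
antipodal pairs: 3

count = 3; pairs: (0,1), (0,2), (1,3)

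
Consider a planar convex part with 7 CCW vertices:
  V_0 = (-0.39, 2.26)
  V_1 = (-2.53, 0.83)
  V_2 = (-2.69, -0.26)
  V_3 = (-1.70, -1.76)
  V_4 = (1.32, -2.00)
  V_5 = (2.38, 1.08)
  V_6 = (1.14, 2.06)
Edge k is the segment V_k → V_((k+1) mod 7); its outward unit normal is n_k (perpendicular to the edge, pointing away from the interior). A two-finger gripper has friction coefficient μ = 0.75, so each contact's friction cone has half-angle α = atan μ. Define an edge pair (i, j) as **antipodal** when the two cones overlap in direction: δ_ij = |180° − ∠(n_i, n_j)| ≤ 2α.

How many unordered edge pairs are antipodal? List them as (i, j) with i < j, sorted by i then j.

count = 9; pairs: (0,3), (0,4), (1,4), (1,5), (2,4), (2,5), (2,6), (3,5), (3,6)

α = atan 0.75 = 36.87°;  2α = 73.74°
n_0 = (-0.5556, +0.8315)
n_1 = (-0.9894, +0.1452)
n_2 = (-0.8346, -0.5508)
n_3 = (-0.0792, -0.9969)
n_4 = (+0.9456, -0.3254)
n_5 = (+0.6201, +0.7846)
n_6 = (+0.1296, +0.9916)
  (0,1): δ = 132.10°  ·
  (0,2): δ = 90.33°  ·
  (0,3): δ = 38.30°  ✓
  (0,4): δ = 37.26°  ✓
  (0,5): δ = 107.93°  ·
  (0,6): δ = 138.80°  ·
  (1,2): δ = 138.22°  ·
  (1,3): δ = 86.19°  ·
  (1,4): δ = 10.64°  ✓
  (1,5): δ = 60.03°  ✓
  (1,6): δ = 90.90°  ·
  (2,3): δ = 127.97°  ·
  (2,4): δ = 52.42°  ✓
  (2,5): δ = 18.26°  ✓
  (2,6): δ = 49.13°  ✓
  (3,4): δ = 104.45°  ·
  (3,5): δ = 33.78°  ✓
  (3,6): δ = 2.90°  ✓
  (4,5): δ = 109.33°  ·
  (4,6): δ = 78.46°  ·
  (5,6): δ = 149.13°  ·
antipodal pairs: 9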